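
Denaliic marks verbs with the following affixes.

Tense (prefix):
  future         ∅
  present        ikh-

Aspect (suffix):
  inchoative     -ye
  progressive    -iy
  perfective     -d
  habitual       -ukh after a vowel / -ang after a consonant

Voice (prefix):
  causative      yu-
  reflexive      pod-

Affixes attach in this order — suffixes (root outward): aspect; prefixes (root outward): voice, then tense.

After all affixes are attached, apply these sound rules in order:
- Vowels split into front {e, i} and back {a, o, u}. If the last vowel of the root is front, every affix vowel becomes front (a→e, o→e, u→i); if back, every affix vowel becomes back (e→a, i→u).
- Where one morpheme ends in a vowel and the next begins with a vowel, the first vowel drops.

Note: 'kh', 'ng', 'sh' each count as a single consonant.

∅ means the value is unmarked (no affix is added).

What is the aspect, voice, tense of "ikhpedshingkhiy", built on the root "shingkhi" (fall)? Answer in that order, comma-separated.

Segment: ikh-pod-shingkhi-iy.
aspect: -iy → progressive.
voice: pod- → reflexive.
tense: ikh- → present.

progressive, reflexive, present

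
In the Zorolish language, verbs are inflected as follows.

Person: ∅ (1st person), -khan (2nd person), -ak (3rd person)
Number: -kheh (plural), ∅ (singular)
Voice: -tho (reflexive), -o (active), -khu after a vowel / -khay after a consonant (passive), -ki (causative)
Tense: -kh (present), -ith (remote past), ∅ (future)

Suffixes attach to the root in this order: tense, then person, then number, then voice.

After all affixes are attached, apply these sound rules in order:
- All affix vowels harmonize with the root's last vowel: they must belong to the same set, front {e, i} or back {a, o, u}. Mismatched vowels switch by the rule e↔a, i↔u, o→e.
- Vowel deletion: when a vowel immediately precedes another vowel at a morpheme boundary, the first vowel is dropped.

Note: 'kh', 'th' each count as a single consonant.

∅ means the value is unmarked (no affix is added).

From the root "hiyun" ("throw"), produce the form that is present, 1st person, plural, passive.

Attach tense present -kh → hiyunkh.
person = 1st person: zero marking, form stays hiyunkh.
Attach number plural -kheh → hiyunkhkheh.
Attach voice passive -khay (after consonant 'h') → hiyunkhkhehkhay.
Apply vowel harmony: hiyunkhkhehkhay → hiyunkhkhahkhay.
Vowel deletion: no change.

hiyunkhkhahkhay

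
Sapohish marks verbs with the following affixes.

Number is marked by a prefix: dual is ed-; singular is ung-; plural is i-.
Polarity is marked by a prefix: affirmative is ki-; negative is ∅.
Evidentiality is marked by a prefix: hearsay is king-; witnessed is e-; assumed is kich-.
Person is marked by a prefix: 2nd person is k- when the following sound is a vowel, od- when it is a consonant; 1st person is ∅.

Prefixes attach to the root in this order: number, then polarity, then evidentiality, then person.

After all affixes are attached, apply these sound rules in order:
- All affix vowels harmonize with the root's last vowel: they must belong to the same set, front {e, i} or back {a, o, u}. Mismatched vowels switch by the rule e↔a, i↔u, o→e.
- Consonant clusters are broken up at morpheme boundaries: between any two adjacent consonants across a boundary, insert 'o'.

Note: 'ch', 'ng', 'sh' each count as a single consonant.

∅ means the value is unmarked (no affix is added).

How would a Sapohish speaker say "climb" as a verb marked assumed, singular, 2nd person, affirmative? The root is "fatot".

Attach number singular ung- → ungfatot.
Attach polarity affirmative ki- → kiungfatot.
Attach evidentiality assumed kich- → kichkiungfatot.
Attach person 2nd person od- (before consonant 'k') → odkichkiungfatot.
Apply vowel harmony: odkichkiungfatot → odkuchkuungfatot.
Apply epenthesis: odkuchkuungfatot → odokuchokuungofatot.

odokuchokuungofatot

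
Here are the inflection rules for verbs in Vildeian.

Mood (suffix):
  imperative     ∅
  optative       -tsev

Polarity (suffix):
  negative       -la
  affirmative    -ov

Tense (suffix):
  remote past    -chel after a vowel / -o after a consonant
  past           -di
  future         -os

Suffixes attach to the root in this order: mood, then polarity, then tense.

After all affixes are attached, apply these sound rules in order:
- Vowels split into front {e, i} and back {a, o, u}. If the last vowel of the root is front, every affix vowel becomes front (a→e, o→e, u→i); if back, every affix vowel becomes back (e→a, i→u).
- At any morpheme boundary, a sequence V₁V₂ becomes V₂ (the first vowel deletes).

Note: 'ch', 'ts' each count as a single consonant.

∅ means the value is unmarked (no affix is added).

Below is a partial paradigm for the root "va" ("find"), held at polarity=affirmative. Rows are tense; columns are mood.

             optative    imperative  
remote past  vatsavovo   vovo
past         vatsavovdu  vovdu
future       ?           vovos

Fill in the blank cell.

vatsavovos

Attach mood optative -tsev → vatsev.
Attach polarity affirmative -ov → vatsevov.
Attach tense future -os → vatsevovos.
Apply vowel harmony: vatsevovos → vatsavovos.
Vowel deletion: no change.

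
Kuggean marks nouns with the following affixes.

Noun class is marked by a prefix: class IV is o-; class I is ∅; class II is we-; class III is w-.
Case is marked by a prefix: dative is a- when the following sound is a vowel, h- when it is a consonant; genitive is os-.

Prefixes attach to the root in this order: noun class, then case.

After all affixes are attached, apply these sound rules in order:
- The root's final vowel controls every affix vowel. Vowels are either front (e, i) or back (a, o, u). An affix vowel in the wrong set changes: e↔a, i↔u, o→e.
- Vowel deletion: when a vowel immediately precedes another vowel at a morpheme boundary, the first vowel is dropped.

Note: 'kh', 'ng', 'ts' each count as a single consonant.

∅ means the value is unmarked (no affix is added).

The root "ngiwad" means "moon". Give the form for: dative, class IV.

Attach noun class class IV o- → ongiwad.
Attach case dative a- (before vowel 'o') → aongiwad.
Vowel harmony: no change.
Apply vowel deletion: aongiwad → ongiwad.

ongiwad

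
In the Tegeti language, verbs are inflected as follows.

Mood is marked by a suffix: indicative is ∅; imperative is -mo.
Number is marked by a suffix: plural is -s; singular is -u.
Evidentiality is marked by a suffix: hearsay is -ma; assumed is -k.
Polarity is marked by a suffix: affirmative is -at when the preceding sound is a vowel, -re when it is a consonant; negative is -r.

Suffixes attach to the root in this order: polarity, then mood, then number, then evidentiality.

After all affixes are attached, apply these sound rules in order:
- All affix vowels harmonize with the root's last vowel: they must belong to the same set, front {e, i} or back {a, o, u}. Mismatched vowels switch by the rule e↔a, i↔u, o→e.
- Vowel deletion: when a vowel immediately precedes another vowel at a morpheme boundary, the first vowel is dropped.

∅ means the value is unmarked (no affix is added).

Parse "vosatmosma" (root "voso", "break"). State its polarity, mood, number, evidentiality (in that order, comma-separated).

affirmative, imperative, plural, hearsay

Segment: voso-at-mo-s-ma.
polarity: -at/re → affirmative.
mood: -mo → imperative.
number: -s → plural.
evidentiality: -ma → hearsay.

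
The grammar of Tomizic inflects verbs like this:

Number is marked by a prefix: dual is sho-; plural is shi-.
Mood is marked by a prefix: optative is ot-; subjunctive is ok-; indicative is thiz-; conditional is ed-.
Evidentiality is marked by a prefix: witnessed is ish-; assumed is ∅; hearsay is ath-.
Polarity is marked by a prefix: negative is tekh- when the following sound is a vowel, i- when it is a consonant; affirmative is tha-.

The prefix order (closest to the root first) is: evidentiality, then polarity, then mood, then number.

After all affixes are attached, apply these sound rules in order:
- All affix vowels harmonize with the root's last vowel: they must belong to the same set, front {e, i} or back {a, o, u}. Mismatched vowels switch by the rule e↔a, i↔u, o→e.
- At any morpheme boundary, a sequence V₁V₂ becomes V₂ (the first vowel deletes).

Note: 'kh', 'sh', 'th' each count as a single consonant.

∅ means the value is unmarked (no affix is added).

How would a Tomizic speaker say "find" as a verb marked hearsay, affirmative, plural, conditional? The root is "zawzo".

shadthathzawzo

Attach evidentiality hearsay ath- → athzawzo.
Attach polarity affirmative tha- → thaathzawzo.
Attach mood conditional ed- → edthaathzawzo.
Attach number plural shi- → shiedthaathzawzo.
Apply vowel harmony: shiedthaathzawzo → shuadthaathzawzo.
Apply vowel deletion: shuadthaathzawzo → shadthathzawzo.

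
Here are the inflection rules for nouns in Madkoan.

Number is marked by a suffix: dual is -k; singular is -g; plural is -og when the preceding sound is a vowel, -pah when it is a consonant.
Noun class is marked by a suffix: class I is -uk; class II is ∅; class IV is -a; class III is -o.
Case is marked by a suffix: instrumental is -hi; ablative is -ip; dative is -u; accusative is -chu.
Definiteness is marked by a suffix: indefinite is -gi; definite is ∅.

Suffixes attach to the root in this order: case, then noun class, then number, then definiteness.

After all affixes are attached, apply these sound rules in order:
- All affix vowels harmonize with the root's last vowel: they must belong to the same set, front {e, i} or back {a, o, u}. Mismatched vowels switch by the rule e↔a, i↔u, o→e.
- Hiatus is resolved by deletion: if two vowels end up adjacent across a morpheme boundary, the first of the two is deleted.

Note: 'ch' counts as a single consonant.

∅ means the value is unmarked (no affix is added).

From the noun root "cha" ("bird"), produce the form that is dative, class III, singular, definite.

chog

Attach case dative -u → chau.
Attach noun class class III -o → chauo.
Attach number singular -g → chauog.
definiteness = definite: zero marking, form stays chauog.
Vowel harmony: no change.
Apply vowel deletion: chauog → chog.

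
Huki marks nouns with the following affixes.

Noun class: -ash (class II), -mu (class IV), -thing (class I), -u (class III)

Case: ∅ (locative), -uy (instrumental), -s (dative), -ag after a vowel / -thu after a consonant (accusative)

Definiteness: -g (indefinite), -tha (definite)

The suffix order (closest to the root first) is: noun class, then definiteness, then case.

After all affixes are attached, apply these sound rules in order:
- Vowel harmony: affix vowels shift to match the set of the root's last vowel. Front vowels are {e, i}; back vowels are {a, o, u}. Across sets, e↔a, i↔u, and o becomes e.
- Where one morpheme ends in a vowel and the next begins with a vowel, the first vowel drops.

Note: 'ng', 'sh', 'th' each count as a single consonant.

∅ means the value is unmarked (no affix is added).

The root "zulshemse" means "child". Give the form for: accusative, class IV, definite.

zulshemsemitheg

Attach noun class class IV -mu → zulshemsemu.
Attach definiteness definite -tha → zulshemsemutha.
Attach case accusative -ag (after vowel 'a') → zulshemsemuthaag.
Apply vowel harmony: zulshemsemuthaag → zulshemsemitheeg.
Apply vowel deletion: zulshemsemitheeg → zulshemsemitheg.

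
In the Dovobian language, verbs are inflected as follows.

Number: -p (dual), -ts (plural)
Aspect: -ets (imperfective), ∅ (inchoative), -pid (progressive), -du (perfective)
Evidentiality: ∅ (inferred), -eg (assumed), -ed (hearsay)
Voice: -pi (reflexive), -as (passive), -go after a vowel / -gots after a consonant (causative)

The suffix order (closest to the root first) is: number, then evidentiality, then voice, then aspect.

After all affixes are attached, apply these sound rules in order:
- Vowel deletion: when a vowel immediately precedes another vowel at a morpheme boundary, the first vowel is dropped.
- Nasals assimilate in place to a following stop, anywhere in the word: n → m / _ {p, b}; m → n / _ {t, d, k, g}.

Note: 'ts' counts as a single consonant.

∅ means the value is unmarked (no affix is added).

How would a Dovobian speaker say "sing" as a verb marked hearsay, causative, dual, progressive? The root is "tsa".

tsapedgotspid

Attach number dual -p → tsap.
Attach evidentiality hearsay -ed → tsaped.
Attach voice causative -gots (after consonant 'd') → tsapedgots.
Attach aspect progressive -pid → tsapedgotspid.
Vowel deletion: no change.
Nasal assimilation: no change.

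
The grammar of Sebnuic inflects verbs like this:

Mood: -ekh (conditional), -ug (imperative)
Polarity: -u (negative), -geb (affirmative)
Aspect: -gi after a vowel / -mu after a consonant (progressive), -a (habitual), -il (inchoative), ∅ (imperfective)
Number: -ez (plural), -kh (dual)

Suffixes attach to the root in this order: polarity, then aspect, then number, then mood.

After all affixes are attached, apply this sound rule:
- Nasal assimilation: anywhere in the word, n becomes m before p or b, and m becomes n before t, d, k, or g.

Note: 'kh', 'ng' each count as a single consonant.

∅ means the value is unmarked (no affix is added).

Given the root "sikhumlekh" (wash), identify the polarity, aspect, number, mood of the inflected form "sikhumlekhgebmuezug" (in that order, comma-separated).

affirmative, progressive, plural, imperative

Segment: sikhumlekh-geb-mu-ez-ug.
polarity: -geb → affirmative.
aspect: -gi/mu → progressive.
number: -ez → plural.
mood: -ug → imperative.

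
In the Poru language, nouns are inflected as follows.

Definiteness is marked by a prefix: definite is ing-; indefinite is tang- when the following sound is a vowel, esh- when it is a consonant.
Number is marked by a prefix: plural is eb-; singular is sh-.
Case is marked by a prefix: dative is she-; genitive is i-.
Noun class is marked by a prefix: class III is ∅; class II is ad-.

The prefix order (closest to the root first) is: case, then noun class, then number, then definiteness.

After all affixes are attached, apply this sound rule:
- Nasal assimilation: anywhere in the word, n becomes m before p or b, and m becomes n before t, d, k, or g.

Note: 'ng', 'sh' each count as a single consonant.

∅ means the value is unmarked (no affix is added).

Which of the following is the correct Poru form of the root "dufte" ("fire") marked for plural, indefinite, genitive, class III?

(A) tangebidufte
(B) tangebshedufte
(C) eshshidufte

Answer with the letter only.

A

Attach case genitive i- → idufte.
noun class = class III: zero marking, form stays idufte.
Attach number plural eb- → ebidufte.
Attach definiteness indefinite tang- (before vowel 'e') → tangebidufte.
Nasal assimilation: no change.
So the correct form is tangebidufte, option (A).
(C) eshshidufte is wrong: it uses singular instead of plural for number.
(B) tangebshedufte is wrong: it uses dative instead of genitive for case.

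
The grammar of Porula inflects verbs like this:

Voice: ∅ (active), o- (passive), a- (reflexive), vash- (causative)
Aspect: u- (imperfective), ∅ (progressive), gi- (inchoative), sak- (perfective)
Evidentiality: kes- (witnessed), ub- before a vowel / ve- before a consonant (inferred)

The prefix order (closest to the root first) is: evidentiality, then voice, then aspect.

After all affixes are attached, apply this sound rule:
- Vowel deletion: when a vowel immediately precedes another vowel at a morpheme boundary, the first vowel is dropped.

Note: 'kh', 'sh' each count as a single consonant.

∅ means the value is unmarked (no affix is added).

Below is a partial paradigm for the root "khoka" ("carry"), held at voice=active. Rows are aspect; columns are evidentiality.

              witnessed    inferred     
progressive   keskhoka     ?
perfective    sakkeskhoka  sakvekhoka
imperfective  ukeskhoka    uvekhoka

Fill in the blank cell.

Attach evidentiality inferred ve- (before consonant 'kh') → vekhoka.
voice = active: zero marking, form stays vekhoka.
aspect = progressive: zero marking, form stays vekhoka.
Vowel deletion: no change.

vekhoka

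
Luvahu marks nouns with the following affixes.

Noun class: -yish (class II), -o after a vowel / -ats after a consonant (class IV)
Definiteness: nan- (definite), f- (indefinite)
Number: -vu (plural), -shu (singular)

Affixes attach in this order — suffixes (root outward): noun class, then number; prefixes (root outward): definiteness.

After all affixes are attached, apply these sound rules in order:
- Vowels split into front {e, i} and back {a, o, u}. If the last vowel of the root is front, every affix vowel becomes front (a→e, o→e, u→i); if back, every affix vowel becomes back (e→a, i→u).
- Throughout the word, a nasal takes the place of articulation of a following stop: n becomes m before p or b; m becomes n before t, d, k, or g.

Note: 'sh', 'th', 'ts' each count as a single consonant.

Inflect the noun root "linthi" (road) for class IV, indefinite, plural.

flinthievi

Attach noun class class IV -o (after vowel 'i') → linthio.
Attach definiteness indefinite f- → flinthio.
Attach number plural -vu → flinthiovu.
Apply vowel harmony: flinthiovu → flinthievi.
Nasal assimilation: no change.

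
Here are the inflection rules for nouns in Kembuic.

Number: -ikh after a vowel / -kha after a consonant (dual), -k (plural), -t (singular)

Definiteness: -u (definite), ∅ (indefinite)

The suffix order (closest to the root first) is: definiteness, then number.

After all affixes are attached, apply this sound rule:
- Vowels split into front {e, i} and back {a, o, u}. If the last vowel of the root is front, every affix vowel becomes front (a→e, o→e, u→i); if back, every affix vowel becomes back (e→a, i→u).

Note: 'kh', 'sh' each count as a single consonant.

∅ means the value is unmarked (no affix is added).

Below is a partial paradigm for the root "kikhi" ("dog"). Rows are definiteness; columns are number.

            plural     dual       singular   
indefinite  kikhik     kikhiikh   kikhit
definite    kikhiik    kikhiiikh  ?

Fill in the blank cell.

Attach definiteness definite -u → kikhiu.
Attach number singular -t → kikhiut.
Apply vowel harmony: kikhiut → kikhiit.

kikhiit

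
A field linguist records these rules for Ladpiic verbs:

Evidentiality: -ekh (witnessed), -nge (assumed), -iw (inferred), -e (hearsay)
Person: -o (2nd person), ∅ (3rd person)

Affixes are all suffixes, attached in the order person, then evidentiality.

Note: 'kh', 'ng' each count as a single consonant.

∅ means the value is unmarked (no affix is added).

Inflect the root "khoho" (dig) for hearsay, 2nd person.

Attach person 2nd person -o → khohoo.
Attach evidentiality hearsay -e → khohooe.

khohooe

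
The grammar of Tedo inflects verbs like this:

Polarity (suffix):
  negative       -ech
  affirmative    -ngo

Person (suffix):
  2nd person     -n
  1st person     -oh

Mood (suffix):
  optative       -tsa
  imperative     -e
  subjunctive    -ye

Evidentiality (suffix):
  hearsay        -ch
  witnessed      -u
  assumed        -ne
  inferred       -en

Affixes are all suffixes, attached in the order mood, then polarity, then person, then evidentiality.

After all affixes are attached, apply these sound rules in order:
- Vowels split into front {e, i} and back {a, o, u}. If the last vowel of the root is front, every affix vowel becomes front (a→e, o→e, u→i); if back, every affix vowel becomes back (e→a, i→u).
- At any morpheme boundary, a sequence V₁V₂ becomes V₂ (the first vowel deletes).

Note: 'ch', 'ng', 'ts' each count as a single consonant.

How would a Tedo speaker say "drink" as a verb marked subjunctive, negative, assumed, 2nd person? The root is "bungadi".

Attach mood subjunctive -ye → bungadiye.
Attach polarity negative -ech → bungadiyeech.
Attach person 2nd person -n → bungadiyeechn.
Attach evidentiality assumed -ne → bungadiyeechnne.
Vowel harmony: no change.
Apply vowel deletion: bungadiyeechnne → bungadiyechnne.

bungadiyechnne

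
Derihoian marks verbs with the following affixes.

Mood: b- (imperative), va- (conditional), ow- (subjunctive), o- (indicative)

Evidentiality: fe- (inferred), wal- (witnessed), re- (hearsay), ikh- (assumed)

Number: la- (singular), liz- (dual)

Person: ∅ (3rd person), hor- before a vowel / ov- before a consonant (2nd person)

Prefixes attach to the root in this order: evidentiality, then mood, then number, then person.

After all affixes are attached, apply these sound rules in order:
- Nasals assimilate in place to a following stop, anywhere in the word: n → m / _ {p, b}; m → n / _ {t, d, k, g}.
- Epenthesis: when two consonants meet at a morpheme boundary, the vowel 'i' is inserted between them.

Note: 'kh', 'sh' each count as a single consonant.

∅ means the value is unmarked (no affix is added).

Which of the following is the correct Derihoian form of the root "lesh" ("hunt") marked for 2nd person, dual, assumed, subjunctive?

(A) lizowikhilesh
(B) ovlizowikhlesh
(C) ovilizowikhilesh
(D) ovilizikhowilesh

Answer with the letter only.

Attach evidentiality assumed ikh- → ikhlesh.
Attach mood subjunctive ow- → owikhlesh.
Attach number dual liz- → lizowikhlesh.
Attach person 2nd person ov- (before consonant 'l') → ovlizowikhlesh.
Nasal assimilation: no change.
Apply epenthesis: ovlizowikhlesh → ovilizowikhilesh.
So the correct form is ovilizowikhilesh, option (C).
(D) ovilizikhowilesh is wrong: it has the affixes in the wrong order.
(B) ovlizowikhlesh is wrong: it fails to apply the sound rule(s).
(A) lizowikhilesh is wrong: it uses 3rd person instead of 2nd person for person.

C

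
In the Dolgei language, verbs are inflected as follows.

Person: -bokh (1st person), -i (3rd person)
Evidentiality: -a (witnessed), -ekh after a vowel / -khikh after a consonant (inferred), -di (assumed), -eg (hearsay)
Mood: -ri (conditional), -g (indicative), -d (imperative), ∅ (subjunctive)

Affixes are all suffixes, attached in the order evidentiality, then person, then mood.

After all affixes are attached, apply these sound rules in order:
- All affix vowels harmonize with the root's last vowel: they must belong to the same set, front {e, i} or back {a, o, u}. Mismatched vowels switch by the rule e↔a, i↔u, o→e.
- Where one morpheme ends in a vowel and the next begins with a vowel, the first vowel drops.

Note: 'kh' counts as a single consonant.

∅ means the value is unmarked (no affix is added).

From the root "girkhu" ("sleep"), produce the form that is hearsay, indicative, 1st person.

girkhagbokhg

Attach evidentiality hearsay -eg → girkhueg.
Attach person 1st person -bokh → girkhuegbokh.
Attach mood indicative -g → girkhuegbokhg.
Apply vowel harmony: girkhuegbokhg → girkhuagbokhg.
Apply vowel deletion: girkhuagbokhg → girkhagbokhg.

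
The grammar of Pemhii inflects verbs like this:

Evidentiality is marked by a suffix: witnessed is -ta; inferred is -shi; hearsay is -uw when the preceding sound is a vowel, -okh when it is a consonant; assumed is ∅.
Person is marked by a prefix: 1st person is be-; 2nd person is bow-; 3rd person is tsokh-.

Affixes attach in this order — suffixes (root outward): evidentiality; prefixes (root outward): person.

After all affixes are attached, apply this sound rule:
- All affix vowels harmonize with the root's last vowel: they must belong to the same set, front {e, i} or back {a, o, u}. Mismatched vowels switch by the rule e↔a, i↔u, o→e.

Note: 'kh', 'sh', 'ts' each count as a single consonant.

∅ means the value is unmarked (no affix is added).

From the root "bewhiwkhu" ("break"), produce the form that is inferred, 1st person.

babewhiwkhushu

Attach evidentiality inferred -shi → bewhiwkhushi.
Attach person 1st person be- → bebewhiwkhushi.
Apply vowel harmony: bebewhiwkhushi → babewhiwkhushu.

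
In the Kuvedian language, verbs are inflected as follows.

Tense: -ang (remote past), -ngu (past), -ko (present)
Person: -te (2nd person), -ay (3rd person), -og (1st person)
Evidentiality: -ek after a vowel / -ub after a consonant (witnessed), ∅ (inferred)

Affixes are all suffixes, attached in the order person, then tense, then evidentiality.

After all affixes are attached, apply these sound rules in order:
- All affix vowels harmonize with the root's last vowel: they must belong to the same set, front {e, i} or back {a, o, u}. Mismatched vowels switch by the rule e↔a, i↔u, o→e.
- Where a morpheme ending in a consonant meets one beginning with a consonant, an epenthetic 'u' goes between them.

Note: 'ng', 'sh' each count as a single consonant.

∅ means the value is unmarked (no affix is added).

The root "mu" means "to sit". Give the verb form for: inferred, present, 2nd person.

mutako

Attach person 2nd person -te → mute.
Attach tense present -ko → muteko.
evidentiality = inferred: zero marking, form stays muteko.
Apply vowel harmony: muteko → mutako.
Epenthesis: no change.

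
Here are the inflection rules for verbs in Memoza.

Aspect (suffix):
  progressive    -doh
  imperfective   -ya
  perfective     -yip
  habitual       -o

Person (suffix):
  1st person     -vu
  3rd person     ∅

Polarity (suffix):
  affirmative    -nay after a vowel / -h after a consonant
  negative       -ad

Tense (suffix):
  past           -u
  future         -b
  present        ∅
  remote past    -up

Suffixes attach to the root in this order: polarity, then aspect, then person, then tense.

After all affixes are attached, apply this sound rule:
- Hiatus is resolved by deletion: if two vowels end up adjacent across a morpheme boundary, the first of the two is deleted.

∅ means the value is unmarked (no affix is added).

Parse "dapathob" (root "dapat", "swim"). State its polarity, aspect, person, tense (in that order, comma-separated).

Segment: dapat-h-o-b.
polarity: -nay/h → affirmative.
aspect: -o → habitual.
person: ∅ → 3rd person.
tense: -b → future.

affirmative, habitual, 3rd person, future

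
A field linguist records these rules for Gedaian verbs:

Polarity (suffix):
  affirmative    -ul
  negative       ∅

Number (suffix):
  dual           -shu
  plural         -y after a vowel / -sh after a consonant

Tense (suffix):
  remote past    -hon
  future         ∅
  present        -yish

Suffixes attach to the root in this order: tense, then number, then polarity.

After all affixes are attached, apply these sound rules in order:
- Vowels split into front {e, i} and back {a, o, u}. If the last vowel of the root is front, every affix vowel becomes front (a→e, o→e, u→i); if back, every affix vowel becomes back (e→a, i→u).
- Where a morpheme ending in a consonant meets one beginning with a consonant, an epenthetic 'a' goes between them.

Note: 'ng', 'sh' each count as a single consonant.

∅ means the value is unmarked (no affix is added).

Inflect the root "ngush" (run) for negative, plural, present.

Attach tense present -yish → ngushyish.
Attach number plural -sh (after consonant 'sh') → ngushyishsh.
polarity = negative: zero marking, form stays ngushyishsh.
Apply vowel harmony: ngushyishsh → ngushyushsh.
Apply epenthesis: ngushyushsh → ngushayushash.

ngushayushash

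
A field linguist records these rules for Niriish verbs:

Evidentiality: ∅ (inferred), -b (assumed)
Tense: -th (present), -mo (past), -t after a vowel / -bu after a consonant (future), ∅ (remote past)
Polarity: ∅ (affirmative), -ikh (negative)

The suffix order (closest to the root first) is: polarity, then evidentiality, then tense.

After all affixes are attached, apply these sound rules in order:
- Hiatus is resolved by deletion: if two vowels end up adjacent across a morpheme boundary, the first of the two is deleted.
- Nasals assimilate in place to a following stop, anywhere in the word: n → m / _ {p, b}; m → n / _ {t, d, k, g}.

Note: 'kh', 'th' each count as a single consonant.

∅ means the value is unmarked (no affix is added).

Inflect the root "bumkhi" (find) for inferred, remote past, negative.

Attach polarity negative -ikh → bumkhiikh.
evidentiality = inferred: zero marking, form stays bumkhiikh.
tense = remote past: zero marking, form stays bumkhiikh.
Apply vowel deletion: bumkhiikh → bumkhikh.
Nasal assimilation: no change.

bumkhikh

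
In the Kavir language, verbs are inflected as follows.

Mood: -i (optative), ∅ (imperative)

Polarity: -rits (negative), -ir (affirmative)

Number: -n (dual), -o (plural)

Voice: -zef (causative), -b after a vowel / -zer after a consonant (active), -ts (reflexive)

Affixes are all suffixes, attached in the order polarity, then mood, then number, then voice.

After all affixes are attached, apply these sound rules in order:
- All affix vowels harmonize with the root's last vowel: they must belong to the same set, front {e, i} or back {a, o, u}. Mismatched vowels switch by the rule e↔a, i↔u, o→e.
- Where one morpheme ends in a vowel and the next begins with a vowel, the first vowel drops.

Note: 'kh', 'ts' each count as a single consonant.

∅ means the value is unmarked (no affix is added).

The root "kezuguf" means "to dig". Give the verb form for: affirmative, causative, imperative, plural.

kezugufurozaf

Attach polarity affirmative -ir → kezugufir.
mood = imperative: zero marking, form stays kezugufir.
Attach number plural -o → kezugufiro.
Attach voice causative -zef → kezugufirozef.
Apply vowel harmony: kezugufirozef → kezugufurozaf.
Vowel deletion: no change.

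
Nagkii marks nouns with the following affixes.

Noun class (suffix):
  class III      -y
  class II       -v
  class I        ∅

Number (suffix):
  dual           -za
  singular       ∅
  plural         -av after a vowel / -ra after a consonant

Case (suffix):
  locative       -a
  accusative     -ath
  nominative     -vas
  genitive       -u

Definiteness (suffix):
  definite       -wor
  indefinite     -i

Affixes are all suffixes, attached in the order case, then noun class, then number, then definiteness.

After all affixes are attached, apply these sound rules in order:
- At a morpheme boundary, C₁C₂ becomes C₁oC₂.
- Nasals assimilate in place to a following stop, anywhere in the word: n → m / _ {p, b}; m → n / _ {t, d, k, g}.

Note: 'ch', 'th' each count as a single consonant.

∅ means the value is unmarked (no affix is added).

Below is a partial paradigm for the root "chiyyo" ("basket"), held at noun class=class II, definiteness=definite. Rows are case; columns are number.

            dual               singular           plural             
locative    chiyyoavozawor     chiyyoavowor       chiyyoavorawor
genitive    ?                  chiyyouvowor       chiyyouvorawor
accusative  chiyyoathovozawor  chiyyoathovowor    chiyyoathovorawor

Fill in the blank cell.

Attach case genitive -u → chiyyou.
Attach noun class class II -v → chiyyouv.
Attach number dual -za → chiyyouvza.
Attach definiteness definite -wor → chiyyouvzawor.
Apply epenthesis: chiyyouvzawor → chiyyouvozawor.
Nasal assimilation: no change.

chiyyouvozawor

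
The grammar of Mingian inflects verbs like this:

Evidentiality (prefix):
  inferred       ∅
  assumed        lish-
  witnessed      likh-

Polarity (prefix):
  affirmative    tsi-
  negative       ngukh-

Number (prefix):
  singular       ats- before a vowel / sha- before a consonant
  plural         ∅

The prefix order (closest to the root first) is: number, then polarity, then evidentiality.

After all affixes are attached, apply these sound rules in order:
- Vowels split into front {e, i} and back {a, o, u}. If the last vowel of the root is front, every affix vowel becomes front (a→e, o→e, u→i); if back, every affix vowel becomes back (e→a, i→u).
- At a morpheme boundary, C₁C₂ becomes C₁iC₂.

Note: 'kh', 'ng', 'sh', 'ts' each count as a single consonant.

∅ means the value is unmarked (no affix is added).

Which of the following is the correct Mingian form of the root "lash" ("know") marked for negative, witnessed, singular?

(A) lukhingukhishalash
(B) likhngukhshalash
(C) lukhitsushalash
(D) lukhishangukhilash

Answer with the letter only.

Attach number singular sha- (before consonant 'l') → shalash.
Attach polarity negative ngukh- → ngukhshalash.
Attach evidentiality witnessed likh- → likhngukhshalash.
Apply vowel harmony: likhngukhshalash → lukhngukhshalash.
Apply epenthesis: lukhngukhshalash → lukhingukhishalash.
So the correct form is lukhingukhishalash, option (A).
(D) lukhishangukhilash is wrong: it has the affixes in the wrong order.
(C) lukhitsushalash is wrong: it uses affirmative instead of negative for polarity.
(B) likhngukhshalash is wrong: it fails to apply the sound rule(s).

A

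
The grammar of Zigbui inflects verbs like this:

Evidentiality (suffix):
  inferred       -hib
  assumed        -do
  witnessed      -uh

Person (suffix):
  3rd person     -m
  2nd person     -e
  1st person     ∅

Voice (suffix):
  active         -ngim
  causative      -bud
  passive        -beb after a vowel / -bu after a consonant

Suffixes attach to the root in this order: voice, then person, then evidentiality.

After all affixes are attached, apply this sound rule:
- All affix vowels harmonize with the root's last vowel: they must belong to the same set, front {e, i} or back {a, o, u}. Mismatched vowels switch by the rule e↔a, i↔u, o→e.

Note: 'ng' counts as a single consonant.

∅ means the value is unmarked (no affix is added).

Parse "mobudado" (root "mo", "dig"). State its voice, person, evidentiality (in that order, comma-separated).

Segment: mo-bud-e-do.
voice: -bud → causative.
person: -e → 2nd person.
evidentiality: -do → assumed.

causative, 2nd person, assumed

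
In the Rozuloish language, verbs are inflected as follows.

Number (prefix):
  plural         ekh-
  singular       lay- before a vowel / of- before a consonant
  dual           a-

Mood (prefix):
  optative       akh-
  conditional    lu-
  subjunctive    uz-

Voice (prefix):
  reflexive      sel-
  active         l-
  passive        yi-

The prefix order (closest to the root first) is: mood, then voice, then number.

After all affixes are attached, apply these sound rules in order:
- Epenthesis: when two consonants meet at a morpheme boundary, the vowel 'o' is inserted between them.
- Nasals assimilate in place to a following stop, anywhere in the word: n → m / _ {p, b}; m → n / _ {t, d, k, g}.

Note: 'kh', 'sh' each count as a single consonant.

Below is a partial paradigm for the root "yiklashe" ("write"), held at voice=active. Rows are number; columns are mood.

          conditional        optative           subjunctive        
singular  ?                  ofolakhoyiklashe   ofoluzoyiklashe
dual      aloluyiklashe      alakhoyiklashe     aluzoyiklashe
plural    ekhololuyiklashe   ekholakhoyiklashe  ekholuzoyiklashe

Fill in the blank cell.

Attach mood conditional lu- → luyiklashe.
Attach voice active l- → lluyiklashe.
Attach number singular of- (before consonant 'l') → oflluyiklashe.
Apply epenthesis: oflluyiklashe → ofololuyiklashe.
Nasal assimilation: no change.

ofololuyiklashe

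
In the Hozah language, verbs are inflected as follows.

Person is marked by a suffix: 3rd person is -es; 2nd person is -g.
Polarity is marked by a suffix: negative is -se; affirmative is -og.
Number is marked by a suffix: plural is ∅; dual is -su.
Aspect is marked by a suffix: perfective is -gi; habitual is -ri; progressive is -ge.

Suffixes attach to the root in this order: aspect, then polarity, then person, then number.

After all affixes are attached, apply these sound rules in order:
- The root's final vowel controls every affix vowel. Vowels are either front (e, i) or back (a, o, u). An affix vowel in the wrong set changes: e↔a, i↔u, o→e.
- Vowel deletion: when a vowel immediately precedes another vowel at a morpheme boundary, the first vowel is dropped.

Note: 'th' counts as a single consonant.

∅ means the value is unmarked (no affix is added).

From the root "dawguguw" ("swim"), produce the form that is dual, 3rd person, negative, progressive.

Attach aspect progressive -ge → dawguguwge.
Attach polarity negative -se → dawguguwgese.
Attach person 3rd person -es → dawguguwgesees.
Attach number dual -su → dawguguwgeseessu.
Apply vowel harmony: dawguguwgeseessu → dawguguwgasaassu.
Apply vowel deletion: dawguguwgasaassu → dawguguwgasassu.

dawguguwgasassu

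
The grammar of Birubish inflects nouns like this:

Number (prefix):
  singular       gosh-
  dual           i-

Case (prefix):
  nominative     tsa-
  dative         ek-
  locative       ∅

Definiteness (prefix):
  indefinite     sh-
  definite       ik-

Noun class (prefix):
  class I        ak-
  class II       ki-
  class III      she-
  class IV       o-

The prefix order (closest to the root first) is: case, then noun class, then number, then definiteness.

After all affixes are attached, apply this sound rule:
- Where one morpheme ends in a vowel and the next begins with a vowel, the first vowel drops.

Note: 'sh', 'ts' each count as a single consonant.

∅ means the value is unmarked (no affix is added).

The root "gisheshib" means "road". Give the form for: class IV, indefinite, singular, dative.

shgoshekgisheshib

Attach case dative ek- → ekgisheshib.
Attach noun class class IV o- → oekgisheshib.
Attach number singular gosh- → goshoekgisheshib.
Attach definiteness indefinite sh- → shgoshoekgisheshib.
Apply vowel deletion: shgoshoekgisheshib → shgoshekgisheshib.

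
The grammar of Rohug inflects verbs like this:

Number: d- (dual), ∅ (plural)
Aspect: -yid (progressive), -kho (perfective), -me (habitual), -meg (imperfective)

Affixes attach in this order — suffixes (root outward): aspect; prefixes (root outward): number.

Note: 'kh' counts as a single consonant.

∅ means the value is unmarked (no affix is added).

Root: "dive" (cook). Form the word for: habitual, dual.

Attach aspect habitual -me → diveme.
Attach number dual d- → ddiveme.

ddiveme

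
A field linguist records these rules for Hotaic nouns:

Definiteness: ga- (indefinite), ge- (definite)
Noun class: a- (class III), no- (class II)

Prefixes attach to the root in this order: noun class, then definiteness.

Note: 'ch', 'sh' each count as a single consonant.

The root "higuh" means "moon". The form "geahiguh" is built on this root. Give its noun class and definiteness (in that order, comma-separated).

class III, definite

Segment: ge-a-higuh.
noun class: a- → class III.
definiteness: ge- → definite.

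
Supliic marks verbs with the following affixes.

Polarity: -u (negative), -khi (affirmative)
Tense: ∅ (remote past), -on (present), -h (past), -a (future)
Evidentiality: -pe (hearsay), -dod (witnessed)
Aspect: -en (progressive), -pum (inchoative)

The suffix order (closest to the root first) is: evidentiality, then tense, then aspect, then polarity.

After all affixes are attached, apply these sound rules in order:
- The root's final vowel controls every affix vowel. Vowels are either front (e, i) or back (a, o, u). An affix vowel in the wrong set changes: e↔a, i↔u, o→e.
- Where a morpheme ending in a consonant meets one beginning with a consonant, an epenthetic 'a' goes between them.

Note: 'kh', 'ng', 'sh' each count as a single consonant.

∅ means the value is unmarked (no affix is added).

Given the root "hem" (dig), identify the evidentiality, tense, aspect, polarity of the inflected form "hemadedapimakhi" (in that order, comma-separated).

Segment: hem-dod-pum-khi.
evidentiality: -dod → witnessed.
tense: ∅ → remote past.
aspect: -pum → inchoative.
polarity: -khi → affirmative.

witnessed, remote past, inchoative, affirmative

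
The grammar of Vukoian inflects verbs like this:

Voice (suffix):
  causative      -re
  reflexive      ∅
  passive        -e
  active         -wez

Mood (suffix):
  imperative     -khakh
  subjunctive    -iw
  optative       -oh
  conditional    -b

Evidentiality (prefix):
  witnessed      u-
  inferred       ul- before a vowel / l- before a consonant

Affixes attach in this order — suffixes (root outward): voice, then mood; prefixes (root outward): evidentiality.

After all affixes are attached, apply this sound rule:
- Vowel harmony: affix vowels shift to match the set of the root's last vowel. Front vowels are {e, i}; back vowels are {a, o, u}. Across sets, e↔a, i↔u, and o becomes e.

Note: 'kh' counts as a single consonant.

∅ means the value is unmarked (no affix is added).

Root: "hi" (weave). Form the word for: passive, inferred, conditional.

lhieb

Attach voice passive -e → hie.
Attach evidentiality inferred l- (before consonant 'h') → lhie.
Attach mood conditional -b → lhieb.
Vowel harmony: no change.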